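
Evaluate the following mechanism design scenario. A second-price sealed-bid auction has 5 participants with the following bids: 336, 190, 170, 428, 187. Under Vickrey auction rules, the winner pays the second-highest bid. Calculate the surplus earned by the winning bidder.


Step 1: Sort bids in descending order: 428, 336, 190, 187, 170
Step 2: The winning bid is the highest: 428
Step 3: The payment equals the second-highest bid: 336
Step 4: Surplus = winner's bid - payment = 428 - 336 = 92

92


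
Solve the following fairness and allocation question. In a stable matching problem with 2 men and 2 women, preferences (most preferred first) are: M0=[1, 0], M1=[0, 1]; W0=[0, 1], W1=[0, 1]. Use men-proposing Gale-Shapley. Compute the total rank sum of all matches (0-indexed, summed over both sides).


Step 1: Run Gale-Shapley (men propose, women hold best offer):
  M0 proposes to W1; she accepts
  M1 proposes to W0; she accepts
Step 2: Final matching: W0-M1, W1-M0
Step 3: 0-indexed ranks (man's rank of his match, then woman's): 0 + 1 + 0 + 0
Step 4: Total rank sum = 1

1


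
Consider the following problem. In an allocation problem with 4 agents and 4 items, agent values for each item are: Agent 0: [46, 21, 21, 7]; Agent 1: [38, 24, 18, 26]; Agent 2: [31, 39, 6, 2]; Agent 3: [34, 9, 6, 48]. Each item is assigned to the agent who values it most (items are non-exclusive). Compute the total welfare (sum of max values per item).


Step 1: For each item, find the maximum value among all agents.
Step 2: Item 0 -> Agent 0 (value 46)
Step 3: Item 1 -> Agent 2 (value 39)
Step 4: Item 2 -> Agent 0 (value 21)
Step 5: Item 3 -> Agent 3 (value 48)
Step 6: Total welfare = 46 + 39 + 21 + 48 = 154

154


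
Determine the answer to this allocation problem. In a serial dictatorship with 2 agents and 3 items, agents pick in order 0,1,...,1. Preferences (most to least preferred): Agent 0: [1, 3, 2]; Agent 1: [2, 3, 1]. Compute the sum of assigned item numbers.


Step 1: Agent 0 picks item 1
Step 2: Agent 1 picks item 2
Step 3: Sum = 1 + 2 = 3

3


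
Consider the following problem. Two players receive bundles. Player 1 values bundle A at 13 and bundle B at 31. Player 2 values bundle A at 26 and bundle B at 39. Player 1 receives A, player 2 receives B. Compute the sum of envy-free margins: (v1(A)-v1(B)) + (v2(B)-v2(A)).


Step 1: Player 1's margin = v1(A) - v1(B) = 13 - 31 = -18
Step 2: Player 2's margin = v2(B) - v2(A) = 39 - 26 = 13
Step 3: Total margin = -18 + 13 = -5

-5


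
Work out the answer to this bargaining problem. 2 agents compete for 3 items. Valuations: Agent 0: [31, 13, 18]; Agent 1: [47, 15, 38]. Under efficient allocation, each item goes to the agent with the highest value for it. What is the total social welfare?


Step 1: For each item, find the maximum value among all agents.
Step 2: Item 0 -> Agent 1 (value 47)
Step 3: Item 1 -> Agent 1 (value 15)
Step 4: Item 2 -> Agent 1 (value 38)
Step 5: Total welfare = 47 + 15 + 38 = 100

100


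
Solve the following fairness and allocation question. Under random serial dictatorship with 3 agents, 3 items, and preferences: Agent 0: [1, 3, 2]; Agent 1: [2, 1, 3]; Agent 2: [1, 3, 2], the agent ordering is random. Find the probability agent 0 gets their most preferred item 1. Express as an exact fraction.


Step 1: Agent 0 wants item 1
Step 2: There are 6 possible orderings of agents
Step 3: In 3 orderings, agent 0 gets item 1
Step 4: Probability = 3/6 = 1/2

1/2


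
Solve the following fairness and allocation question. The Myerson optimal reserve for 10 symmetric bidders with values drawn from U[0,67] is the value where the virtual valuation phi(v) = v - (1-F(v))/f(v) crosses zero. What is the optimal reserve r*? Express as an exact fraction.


Step 1: For U[0,67], F(v) = v/67 and f(v) = 1/67
Step 2: phi(v) = v - (1 - v/67)/(1/67) = v - (67 - v) = 2v - 67
Step 3: Set phi(r*) = 0: 2r* - 67 = 0
Step 4: r* = 67/2 (the number of bidders n = 10 does not enter)

67/2


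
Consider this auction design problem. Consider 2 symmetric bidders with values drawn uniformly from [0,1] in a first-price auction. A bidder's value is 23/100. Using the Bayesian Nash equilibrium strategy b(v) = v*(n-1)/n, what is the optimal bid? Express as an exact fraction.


Step 1: The symmetric BNE bidding function is b(v) = v * (n-1) / n
Step 2: Substitute v = 23/100 and n = 2
Step 3: b = 23/100 * 1/2
Step 4: b = 23/200

23/200


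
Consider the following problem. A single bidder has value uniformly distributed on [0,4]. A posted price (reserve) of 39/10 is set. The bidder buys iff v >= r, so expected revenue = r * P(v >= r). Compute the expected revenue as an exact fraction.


Step 1: Posted price r = 39/10, value support [0,4]
Step 2: P(v >= r) = (4 - 39/10)/4 = 1/40
Step 3: Expected revenue = r * P(v >= r) = 39/10 * 1/40
Step 4: Revenue = 39/400

39/400


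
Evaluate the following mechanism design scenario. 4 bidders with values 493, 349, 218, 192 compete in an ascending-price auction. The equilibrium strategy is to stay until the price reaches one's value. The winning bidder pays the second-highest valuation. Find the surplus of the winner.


Step 1: Identify the highest value: 493
Step 2: Identify the second-highest value: 349
Step 3: The final price = second-highest value = 349
Step 4: Surplus = 493 - 349 = 144

144


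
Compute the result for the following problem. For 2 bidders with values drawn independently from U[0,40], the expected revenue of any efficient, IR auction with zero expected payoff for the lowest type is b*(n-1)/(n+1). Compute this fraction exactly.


Step 1: By Revenue Equivalence, expected revenue = b*(n-1)/(n+1)
Step 2: Substituting n = 2, b = 40
Step 3: Revenue = 40*(2-1)/(2+1) = 40*1/3
Step 4: Revenue = 40/3

40/3


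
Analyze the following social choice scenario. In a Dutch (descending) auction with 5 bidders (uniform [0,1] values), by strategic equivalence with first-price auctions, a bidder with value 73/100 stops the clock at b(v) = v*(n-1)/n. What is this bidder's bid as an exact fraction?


Step 1: Dutch auctions are strategically equivalent to first-price auctions
Step 2: The equilibrium bid is b(v) = v*(n-1)/n
Step 3: b = 73/100 * 4/5
Step 4: b = 73/125

73/125


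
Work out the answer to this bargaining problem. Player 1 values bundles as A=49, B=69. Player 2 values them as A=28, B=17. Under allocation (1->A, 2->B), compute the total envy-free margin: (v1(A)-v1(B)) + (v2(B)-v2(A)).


Step 1: Player 1's margin = v1(A) - v1(B) = 49 - 69 = -20
Step 2: Player 2's margin = v2(B) - v2(A) = 17 - 28 = -11
Step 3: Total margin = -20 + -11 = -31

-31


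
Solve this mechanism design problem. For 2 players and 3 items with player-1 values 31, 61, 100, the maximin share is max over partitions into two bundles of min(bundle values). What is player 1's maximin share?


Step 1: Item values = 31, 61, 100
Step 2: Enumerate all 2-bundle partitions and take the smaller bundle:
  Partition 1: {31} vs {61,100} -> bundles 31, 161; min = 31
  Partition 2: {61} vs {31,100} -> bundles 61, 131; min = 61
  Partition 3: {100} vs {31,61} -> bundles 100, 92; min = 92
Step 3: MMS = max(31, 61, 92) = 92

92


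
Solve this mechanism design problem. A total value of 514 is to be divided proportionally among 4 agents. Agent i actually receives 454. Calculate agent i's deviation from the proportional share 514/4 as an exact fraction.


Step 1: Proportional share = 514/4 = 257/2
Step 2: Agent's actual allocation = 454
Step 3: Excess = 454 - 257/2 = 651/2

651/2


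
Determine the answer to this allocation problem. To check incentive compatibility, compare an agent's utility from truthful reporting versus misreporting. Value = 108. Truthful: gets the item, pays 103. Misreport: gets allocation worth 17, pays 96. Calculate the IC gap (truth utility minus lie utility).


Step 1: U(truth) = value - payment = 108 - 103 = 5
Step 2: U(lie) = allocation - payment = 17 - 96 = -79
Step 3: IC gap = 5 - (-79) = 84

84


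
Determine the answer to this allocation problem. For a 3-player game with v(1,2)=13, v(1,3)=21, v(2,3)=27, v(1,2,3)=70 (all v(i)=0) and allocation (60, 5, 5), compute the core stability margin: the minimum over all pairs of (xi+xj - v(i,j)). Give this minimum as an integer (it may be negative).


Step 1: Slack for coalition (1,2): x1+x2 - v12 = 65 - 13 = 52
Step 2: Slack for coalition (1,3): x1+x3 - v13 = 65 - 21 = 44
Step 3: Slack for coalition (2,3): x2+x3 - v23 = 10 - 27 = -17
Step 4: Minimum slack = min(52, 44, -17) = -17, attained by (2,3); coalition (2,3) can block (slack < 0), so the allocation is not in the core

-17


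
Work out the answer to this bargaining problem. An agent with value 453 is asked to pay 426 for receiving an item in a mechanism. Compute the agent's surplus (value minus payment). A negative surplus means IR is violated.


Step 1: Surplus = value - payment = 453 - 426 = 27
Step 2: IR is satisfied (surplus >= 0)

27


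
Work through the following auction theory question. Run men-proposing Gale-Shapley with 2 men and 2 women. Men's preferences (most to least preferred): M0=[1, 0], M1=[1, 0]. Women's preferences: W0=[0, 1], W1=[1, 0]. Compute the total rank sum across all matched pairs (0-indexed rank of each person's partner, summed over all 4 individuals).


Step 1: Run Gale-Shapley (men propose, women hold best offer):
  M0 proposes to W1; she accepts
  M1 proposes to W1; she switches from M0
  M0 proposes to W0; she accepts
Step 2: Final matching: W0-M0, W1-M1
Step 3: 0-indexed ranks (man's rank of his match, then woman's): 1 + 0 + 0 + 0
Step 4: Total rank sum = 1

1


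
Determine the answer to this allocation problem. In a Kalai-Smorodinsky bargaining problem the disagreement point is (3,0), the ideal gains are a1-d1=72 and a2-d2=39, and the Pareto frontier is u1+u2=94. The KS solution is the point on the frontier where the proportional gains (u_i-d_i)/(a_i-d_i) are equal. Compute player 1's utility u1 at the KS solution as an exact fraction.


Step 1: At the KS point, (u1-d1)/r1 = (u2-d2)/r2 = t and u1+u2 = 94
Step 2: u1 = d1 + r1*t and u2 = d2 + r2*t, so (d1 + r1*t) + (d2 + r2*t) = 94
Step 3: t = (94 - 3 - 0)/(72 + 39) = 91/111
Step 4: u1 = d1 + r1*t = 3 + 72 * 91/111 = 2295/37
Step 5: (Check: u2 = d2 + r2*t = 1183/37; u1+u2 = 2295/37 + 1183/37 = 94, on the frontier.)

2295/37


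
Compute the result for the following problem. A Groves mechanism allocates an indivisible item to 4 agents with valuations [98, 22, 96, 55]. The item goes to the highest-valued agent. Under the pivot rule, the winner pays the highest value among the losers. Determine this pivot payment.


Step 1: The efficient winner is agent 0 with value 98
Step 2: Other agents' values: [22, 96, 55]
Step 3: Pivot payment = max(others) = 96
Step 4: The winner pays 96

96


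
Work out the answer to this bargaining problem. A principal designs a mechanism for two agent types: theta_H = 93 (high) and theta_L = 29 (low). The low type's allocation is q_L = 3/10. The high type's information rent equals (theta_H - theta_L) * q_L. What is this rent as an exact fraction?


Step 1: theta_H - theta_L = 93 - 29 = 64
Step 2: Information rent = (theta_H - theta_L) * q_L
Step 3: = 64 * 3/10
Step 4: = 96/5

96/5


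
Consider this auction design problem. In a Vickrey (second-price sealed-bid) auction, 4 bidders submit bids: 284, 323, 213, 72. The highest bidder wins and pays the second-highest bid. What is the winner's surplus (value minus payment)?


Step 1: Sort bids in descending order: 323, 284, 213, 72
Step 2: The winning bid is the highest: 323
Step 3: The payment equals the second-highest bid: 284
Step 4: Surplus = winner's bid - payment = 323 - 284 = 39

39


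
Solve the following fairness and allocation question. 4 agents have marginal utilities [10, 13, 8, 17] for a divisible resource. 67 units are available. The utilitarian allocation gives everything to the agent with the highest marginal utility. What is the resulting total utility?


Step 1: The marginal utilities are [10, 13, 8, 17]
Step 2: The highest marginal utility is 17
Step 3: All 67 units go to that agent
Step 4: Total utility = 17 * 67 = 1139

1139


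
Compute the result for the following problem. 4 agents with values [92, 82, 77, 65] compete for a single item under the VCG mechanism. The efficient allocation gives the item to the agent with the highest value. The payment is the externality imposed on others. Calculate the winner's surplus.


Step 1: The winner is the agent with the highest value: agent 0 with value 92
Step 2: Values of other agents: [82, 77, 65]
Step 3: VCG payment = max of others' values = 82
Step 4: Surplus = 92 - 82 = 10

10


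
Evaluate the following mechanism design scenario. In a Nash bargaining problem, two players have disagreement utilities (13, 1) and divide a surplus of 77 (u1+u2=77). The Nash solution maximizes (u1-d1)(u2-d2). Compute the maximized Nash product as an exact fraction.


Step 1: The Nash solution splits surplus symmetrically above the disagreement point
Step 2: u1 = (total + d1 - d2)/2 = (77 + 13 - 1)/2 = 89/2
Step 3: u2 = (total - d1 + d2)/2 = (77 - 13 + 1)/2 = 65/2
Step 4: Nash product = (89/2 - 13) * (65/2 - 1)
Step 5: = 63/2 * 63/2 = 3969/4

3969/4


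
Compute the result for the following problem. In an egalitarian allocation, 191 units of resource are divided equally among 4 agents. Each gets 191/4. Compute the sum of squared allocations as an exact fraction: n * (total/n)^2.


Step 1: Each agent's share = 191/4
Step 2: Square of each share = (191/4)^2 = 36481/16
Step 3: Sum of squares = 4 * 36481/16 = 36481/4

36481/4


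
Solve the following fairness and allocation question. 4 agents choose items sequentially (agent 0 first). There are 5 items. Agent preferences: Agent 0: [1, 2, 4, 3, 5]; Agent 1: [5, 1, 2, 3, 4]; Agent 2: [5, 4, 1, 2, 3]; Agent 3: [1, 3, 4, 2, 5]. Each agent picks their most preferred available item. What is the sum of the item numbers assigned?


Step 1: Agent 0 picks item 1
Step 2: Agent 1 picks item 5
Step 3: Agent 2 picks item 4
Step 4: Agent 3 picks item 3
Step 5: Sum = 1 + 5 + 4 + 3 = 13

13


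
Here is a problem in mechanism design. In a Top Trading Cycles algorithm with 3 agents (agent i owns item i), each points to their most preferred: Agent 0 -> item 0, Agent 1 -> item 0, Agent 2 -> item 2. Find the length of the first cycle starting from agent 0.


Step 1: Trace the pointer graph from agent 0: 0 -> 0
Step 2: A cycle is detected when we revisit agent 0
Step 3: The cycle is: 0 -> 0
Step 4: Cycle length = 1

1


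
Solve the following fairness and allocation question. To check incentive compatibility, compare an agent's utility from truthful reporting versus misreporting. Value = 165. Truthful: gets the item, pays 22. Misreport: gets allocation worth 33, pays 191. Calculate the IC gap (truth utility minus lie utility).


Step 1: U(truth) = value - payment = 165 - 22 = 143
Step 2: U(lie) = allocation - payment = 33 - 191 = -158
Step 3: IC gap = 143 - (-158) = 301

301


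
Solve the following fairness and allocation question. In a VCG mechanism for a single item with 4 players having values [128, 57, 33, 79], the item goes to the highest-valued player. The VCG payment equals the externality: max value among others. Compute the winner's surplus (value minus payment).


Step 1: The winner is the agent with the highest value: agent 0 with value 128
Step 2: Values of other agents: [57, 33, 79]
Step 3: VCG payment = max of others' values = 79
Step 4: Surplus = 128 - 79 = 49

49


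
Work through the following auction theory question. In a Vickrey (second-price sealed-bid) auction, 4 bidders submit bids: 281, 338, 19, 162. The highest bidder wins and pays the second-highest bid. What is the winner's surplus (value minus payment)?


Step 1: Sort bids in descending order: 338, 281, 162, 19
Step 2: The winning bid is the highest: 338
Step 3: The payment equals the second-highest bid: 281
Step 4: Surplus = winner's bid - payment = 338 - 281 = 57

57


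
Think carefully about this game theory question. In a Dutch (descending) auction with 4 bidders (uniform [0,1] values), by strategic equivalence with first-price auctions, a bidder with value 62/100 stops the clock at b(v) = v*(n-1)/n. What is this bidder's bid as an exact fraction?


Step 1: Dutch auctions are strategically equivalent to first-price auctions
Step 2: The equilibrium bid is b(v) = v*(n-1)/n
Step 3: b = 31/50 * 3/4
Step 4: b = 93/200

93/200


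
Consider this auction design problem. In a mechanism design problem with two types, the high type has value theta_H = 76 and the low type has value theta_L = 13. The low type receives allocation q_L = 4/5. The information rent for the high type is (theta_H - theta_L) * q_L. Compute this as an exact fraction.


Step 1: theta_H - theta_L = 76 - 13 = 63
Step 2: Information rent = (theta_H - theta_L) * q_L
Step 3: = 63 * 4/5
Step 4: = 252/5

252/5


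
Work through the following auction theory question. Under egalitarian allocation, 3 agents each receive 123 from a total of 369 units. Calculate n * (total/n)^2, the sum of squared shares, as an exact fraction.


Step 1: Each agent's share = 369/3 = 123
Step 2: Square of each share = (123)^2 = 15129
Step 3: Sum of squares = 3 * 15129 = 45387

45387


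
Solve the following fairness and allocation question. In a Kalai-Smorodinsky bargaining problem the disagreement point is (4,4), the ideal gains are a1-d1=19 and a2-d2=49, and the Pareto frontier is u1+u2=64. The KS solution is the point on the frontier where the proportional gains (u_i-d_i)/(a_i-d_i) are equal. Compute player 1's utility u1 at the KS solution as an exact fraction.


Step 1: At the KS point, (u1-d1)/r1 = (u2-d2)/r2 = t and u1+u2 = 64
Step 2: u1 = d1 + r1*t and u2 = d2 + r2*t, so (d1 + r1*t) + (d2 + r2*t) = 64
Step 3: t = (64 - 4 - 4)/(19 + 49) = 56/68 = 14/17
Step 4: u1 = d1 + r1*t = 4 + 19 * 14/17 = 334/17
Step 5: (Check: u2 = d2 + r2*t = 754/17; u1+u2 = 334/17 + 754/17 = 64, on the frontier.)

334/17


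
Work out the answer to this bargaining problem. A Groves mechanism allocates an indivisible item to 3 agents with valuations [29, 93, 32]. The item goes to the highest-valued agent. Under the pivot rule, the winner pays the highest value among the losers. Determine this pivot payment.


Step 1: The efficient winner is agent 1 with value 93
Step 2: Other agents' values: [29, 32]
Step 3: Pivot payment = max(others) = 32
Step 4: The winner pays 32

32


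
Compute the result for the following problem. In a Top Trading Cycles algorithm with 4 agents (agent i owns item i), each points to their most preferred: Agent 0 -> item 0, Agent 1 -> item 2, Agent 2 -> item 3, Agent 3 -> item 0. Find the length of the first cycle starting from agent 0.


Step 1: Trace the pointer graph from agent 0: 0 -> 0
Step 2: A cycle is detected when we revisit agent 0
Step 3: The cycle is: 0 -> 0
Step 4: Cycle length = 1

1


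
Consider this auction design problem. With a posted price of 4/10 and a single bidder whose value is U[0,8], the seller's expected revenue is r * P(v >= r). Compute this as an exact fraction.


Step 1: Posted price r = 2/5, value support [0,8]
Step 2: P(v >= r) = (8 - 2/5)/8 = 19/20
Step 3: Expected revenue = r * P(v >= r) = 2/5 * 19/20
Step 4: Revenue = 19/50

19/50


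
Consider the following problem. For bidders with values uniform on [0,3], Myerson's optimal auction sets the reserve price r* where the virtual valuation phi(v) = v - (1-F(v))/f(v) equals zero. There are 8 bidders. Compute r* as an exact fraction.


Step 1: For U[0,3], F(v) = v/3 and f(v) = 1/3
Step 2: phi(v) = v - (1 - v/3)/(1/3) = v - (3 - v) = 2v - 3
Step 3: Set phi(r*) = 0: 2r* - 3 = 0
Step 4: r* = 3/2 (the number of bidders n = 8 does not enter)

3/2


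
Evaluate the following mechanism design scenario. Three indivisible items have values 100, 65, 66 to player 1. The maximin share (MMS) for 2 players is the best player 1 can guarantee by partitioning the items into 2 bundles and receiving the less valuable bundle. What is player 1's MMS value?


Step 1: Item values = 100, 65, 66
Step 2: Enumerate all 2-bundle partitions and take the smaller bundle:
  Partition 1: {100} vs {65,66} -> bundles 100, 131; min = 100
  Partition 2: {65} vs {100,66} -> bundles 65, 166; min = 65
  Partition 3: {66} vs {100,65} -> bundles 66, 165; min = 66
Step 3: MMS = max(100, 65, 66) = 100

100


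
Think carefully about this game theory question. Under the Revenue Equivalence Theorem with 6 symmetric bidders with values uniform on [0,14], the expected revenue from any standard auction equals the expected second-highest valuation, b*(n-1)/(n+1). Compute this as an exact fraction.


Step 1: By Revenue Equivalence, expected revenue = b*(n-1)/(n+1)
Step 2: Substituting n = 6, b = 14
Step 3: Revenue = 14*(6-1)/(6+1) = 14*5/7
Step 4: Revenue = 70/7 = 10

10


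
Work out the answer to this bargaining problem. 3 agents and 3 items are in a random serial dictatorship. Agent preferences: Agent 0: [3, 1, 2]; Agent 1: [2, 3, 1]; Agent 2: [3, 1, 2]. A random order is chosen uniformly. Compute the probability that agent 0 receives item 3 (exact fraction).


Step 1: Agent 0 wants item 3
Step 2: There are 6 possible orderings of agents
Step 3: In 3 orderings, agent 0 gets item 3
Step 4: Probability = 3/6 = 1/2

1/2


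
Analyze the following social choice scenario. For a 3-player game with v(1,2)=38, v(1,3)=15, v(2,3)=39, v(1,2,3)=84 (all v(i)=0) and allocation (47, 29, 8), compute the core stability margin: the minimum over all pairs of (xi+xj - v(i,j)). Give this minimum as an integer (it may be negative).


Step 1: Slack for coalition (1,2): x1+x2 - v12 = 76 - 38 = 38
Step 2: Slack for coalition (1,3): x1+x3 - v13 = 55 - 15 = 40
Step 3: Slack for coalition (2,3): x2+x3 - v23 = 37 - 39 = -2
Step 4: Minimum slack = min(38, 40, -2) = -2, attained by (2,3); coalition (2,3) can block (slack < 0), so the allocation is not in the core

-2


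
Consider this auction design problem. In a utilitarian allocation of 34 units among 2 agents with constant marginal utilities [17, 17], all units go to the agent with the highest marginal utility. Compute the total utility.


Step 1: The marginal utilities are [17, 17]
Step 2: The highest marginal utility is 17
Step 3: All 34 units go to that agent
Step 4: Total utility = 17 * 34 = 578

578


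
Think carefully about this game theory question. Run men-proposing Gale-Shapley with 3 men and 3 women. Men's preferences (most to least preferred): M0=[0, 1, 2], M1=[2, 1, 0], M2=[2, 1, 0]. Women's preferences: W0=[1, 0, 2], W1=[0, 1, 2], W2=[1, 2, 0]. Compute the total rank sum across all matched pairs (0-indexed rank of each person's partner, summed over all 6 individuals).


Step 1: Run Gale-Shapley (men propose, women hold best offer):
  M0 proposes to W0; she accepts
  M1 proposes to W2; she accepts
  M2 proposes to W2; rejected
  M2 proposes to W1; she accepts
Step 2: Final matching: W0-M0, W1-M2, W2-M1
Step 3: 0-indexed ranks (man's rank of his match, then woman's): 0 + 1 + 1 + 2 + 0 + 0
Step 4: Total rank sum = 4

4


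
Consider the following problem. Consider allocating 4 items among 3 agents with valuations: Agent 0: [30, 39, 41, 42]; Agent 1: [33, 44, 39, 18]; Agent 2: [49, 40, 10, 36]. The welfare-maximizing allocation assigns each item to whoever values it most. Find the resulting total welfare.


Step 1: For each item, find the maximum value among all agents.
Step 2: Item 0 -> Agent 2 (value 49)
Step 3: Item 1 -> Agent 1 (value 44)
Step 4: Item 2 -> Agent 0 (value 41)
Step 5: Item 3 -> Agent 0 (value 42)
Step 6: Total welfare = 49 + 44 + 41 + 42 = 176

176


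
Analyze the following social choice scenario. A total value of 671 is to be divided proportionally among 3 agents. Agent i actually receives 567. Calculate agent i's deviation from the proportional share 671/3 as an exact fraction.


Step 1: Proportional share = 671/3
Step 2: Agent's actual allocation = 567
Step 3: Excess = 567 - 671/3 = 1030/3

1030/3


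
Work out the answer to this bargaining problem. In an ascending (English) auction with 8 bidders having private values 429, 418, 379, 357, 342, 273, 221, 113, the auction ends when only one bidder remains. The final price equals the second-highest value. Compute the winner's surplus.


Step 1: Identify the highest value: 429
Step 2: Identify the second-highest value: 418
Step 3: The final price = second-highest value = 418
Step 4: Surplus = 429 - 418 = 11

11


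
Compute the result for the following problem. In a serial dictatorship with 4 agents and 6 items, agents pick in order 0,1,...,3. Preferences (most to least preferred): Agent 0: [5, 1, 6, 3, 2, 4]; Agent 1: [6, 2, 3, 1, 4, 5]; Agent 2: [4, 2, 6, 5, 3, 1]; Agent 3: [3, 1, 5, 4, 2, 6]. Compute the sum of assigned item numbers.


Step 1: Agent 0 picks item 5
Step 2: Agent 1 picks item 6
Step 3: Agent 2 picks item 4
Step 4: Agent 3 picks item 3
Step 5: Sum = 5 + 6 + 4 + 3 = 18

18


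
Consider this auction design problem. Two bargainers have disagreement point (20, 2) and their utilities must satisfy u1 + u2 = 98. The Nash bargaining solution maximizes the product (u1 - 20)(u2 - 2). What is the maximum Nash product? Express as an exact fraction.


Step 1: The Nash solution splits surplus symmetrically above the disagreement point
Step 2: u1 = (total + d1 - d2)/2 = (98 + 20 - 2)/2 = 58
Step 3: u2 = (total - d1 + d2)/2 = (98 - 20 + 2)/2 = 40
Step 4: Nash product = (58 - 20) * (40 - 2)
Step 5: = 38 * 38 = 1444

1444


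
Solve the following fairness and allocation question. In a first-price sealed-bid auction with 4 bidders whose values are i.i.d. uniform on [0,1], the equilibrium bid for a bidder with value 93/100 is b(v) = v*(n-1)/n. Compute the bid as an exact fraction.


Step 1: The symmetric BNE bidding function is b(v) = v * (n-1) / n
Step 2: Substitute v = 93/100 and n = 4
Step 3: b = 93/100 * 3/4
Step 4: b = 279/400

279/400


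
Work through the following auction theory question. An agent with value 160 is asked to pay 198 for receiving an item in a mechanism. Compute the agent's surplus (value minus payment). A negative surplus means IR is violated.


Step 1: Surplus = value - payment = 160 - 198 = -38
Step 2: IR is violated (surplus < 0)

-38


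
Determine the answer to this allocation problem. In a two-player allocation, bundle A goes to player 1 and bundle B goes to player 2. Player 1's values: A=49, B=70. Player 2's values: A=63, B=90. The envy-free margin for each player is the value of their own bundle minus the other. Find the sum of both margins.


Step 1: Player 1's margin = v1(A) - v1(B) = 49 - 70 = -21
Step 2: Player 2's margin = v2(B) - v2(A) = 90 - 63 = 27
Step 3: Total margin = -21 + 27 = 6

6


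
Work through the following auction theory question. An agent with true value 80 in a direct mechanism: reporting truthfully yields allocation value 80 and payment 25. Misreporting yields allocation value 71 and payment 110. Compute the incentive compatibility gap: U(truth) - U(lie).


Step 1: U(truth) = value - payment = 80 - 25 = 55
Step 2: U(lie) = allocation - payment = 71 - 110 = -39
Step 3: IC gap = 55 - (-39) = 94

94


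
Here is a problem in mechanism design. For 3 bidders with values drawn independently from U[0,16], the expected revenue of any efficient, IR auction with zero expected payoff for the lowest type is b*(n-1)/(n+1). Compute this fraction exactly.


Step 1: By Revenue Equivalence, expected revenue = b*(n-1)/(n+1)
Step 2: Substituting n = 3, b = 16
Step 3: Revenue = 16*(3-1)/(3+1) = 16*2/4
Step 4: Revenue = 32/4 = 8

8


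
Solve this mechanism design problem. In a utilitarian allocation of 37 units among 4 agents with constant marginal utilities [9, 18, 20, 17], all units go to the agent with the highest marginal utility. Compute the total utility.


Step 1: The marginal utilities are [9, 18, 20, 17]
Step 2: The highest marginal utility is 20
Step 3: All 37 units go to that agent
Step 4: Total utility = 20 * 37 = 740

740


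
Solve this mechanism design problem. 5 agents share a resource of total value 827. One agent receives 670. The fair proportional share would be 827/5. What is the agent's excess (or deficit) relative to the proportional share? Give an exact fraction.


Step 1: Proportional share = 827/5
Step 2: Agent's actual allocation = 670
Step 3: Excess = 670 - 827/5 = 2523/5

2523/5


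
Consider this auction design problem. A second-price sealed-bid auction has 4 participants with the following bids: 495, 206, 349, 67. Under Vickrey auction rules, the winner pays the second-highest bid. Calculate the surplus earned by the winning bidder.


Step 1: Sort bids in descending order: 495, 349, 206, 67
Step 2: The winning bid is the highest: 495
Step 3: The payment equals the second-highest bid: 349
Step 4: Surplus = winner's bid - payment = 495 - 349 = 146

146


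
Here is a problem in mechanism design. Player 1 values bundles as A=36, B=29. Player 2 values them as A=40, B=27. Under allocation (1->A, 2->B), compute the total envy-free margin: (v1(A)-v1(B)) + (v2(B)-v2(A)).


Step 1: Player 1's margin = v1(A) - v1(B) = 36 - 29 = 7
Step 2: Player 2's margin = v2(B) - v2(A) = 27 - 40 = -13
Step 3: Total margin = 7 + -13 = -6

-6


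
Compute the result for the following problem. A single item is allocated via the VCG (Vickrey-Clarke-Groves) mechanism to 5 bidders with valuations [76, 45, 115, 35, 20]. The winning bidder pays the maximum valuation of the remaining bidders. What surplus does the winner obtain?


Step 1: The winner is the agent with the highest value: agent 2 with value 115
Step 2: Values of other agents: [76, 45, 35, 20]
Step 3: VCG payment = max of others' values = 76
Step 4: Surplus = 115 - 76 = 39

39


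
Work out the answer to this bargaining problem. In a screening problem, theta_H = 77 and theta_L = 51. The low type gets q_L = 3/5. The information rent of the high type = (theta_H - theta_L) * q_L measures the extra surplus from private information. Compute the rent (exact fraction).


Step 1: theta_H - theta_L = 77 - 51 = 26
Step 2: Information rent = (theta_H - theta_L) * q_L
Step 3: = 26 * 3/5
Step 4: = 78/5

78/5


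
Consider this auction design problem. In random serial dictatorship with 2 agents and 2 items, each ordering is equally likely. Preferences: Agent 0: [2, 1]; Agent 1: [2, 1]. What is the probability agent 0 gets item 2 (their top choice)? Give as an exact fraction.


Step 1: Agent 0 wants item 2
Step 2: There are 2 possible orderings of agents
Step 3: In 1 orderings, agent 0 gets item 2
Step 4: Probability = 1/2

1/2


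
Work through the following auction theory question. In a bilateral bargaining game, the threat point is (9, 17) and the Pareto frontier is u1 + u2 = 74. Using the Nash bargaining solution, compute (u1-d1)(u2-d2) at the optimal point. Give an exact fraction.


Step 1: The Nash solution splits surplus symmetrically above the disagreement point
Step 2: u1 = (total + d1 - d2)/2 = (74 + 9 - 17)/2 = 33
Step 3: u2 = (total - d1 + d2)/2 = (74 - 9 + 17)/2 = 41
Step 4: Nash product = (33 - 9) * (41 - 17)
Step 5: = 24 * 24 = 576

576


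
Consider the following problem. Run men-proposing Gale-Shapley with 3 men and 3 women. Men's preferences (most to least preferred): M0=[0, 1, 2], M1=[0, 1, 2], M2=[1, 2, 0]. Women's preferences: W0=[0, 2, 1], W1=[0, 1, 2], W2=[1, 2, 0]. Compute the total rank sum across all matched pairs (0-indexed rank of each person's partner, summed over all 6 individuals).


Step 1: Run Gale-Shapley (men propose, women hold best offer):
  M0 proposes to W0; she accepts
  M1 proposes to W0; rejected
  M1 proposes to W1; she accepts
  M2 proposes to W1; rejected
  M2 proposes to W2; she accepts
Step 2: Final matching: W0-M0, W1-M1, W2-M2
Step 3: 0-indexed ranks (man's rank of his match, then woman's): 0 + 0 + 1 + 1 + 1 + 1
Step 4: Total rank sum = 4

4


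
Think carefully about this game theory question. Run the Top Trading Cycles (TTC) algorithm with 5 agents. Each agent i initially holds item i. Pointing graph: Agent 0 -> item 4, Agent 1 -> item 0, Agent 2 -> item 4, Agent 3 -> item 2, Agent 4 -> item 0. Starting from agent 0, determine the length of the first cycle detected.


Step 1: Trace the pointer graph from agent 0: 0 -> 4 -> 0
Step 2: A cycle is detected when we revisit agent 0
Step 3: The cycle is: 0 -> 4 -> 0
Step 4: Cycle length = 2

2


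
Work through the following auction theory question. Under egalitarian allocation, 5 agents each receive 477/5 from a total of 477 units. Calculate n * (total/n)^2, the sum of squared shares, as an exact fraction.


Step 1: Each agent's share = 477/5
Step 2: Square of each share = (477/5)^2 = 227529/25
Step 3: Sum of squares = 5 * 227529/25 = 227529/5

227529/5


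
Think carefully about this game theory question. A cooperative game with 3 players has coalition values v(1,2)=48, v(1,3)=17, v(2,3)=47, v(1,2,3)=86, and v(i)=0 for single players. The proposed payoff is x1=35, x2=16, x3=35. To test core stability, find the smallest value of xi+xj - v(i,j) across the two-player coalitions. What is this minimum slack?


Step 1: Slack for coalition (1,2): x1+x2 - v12 = 51 - 48 = 3
Step 2: Slack for coalition (1,3): x1+x3 - v13 = 70 - 17 = 53
Step 3: Slack for coalition (2,3): x2+x3 - v23 = 51 - 47 = 4
Step 4: Minimum slack = min(3, 53, 4) = 3, attained by (1,2); no pair can gain by deviating, so the allocation is in the core

3


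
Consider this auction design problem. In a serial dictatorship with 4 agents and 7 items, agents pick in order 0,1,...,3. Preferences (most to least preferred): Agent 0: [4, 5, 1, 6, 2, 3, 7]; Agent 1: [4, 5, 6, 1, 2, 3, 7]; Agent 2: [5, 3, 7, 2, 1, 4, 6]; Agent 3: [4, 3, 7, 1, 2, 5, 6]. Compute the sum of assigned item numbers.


Step 1: Agent 0 picks item 4
Step 2: Agent 1 picks item 5
Step 3: Agent 2 picks item 3
Step 4: Agent 3 picks item 7
Step 5: Sum = 4 + 5 + 3 + 7 = 19

19


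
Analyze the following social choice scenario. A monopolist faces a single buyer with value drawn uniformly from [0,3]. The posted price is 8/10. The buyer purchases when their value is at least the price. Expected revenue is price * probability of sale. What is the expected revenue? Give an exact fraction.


Step 1: Posted price r = 4/5, value support [0,3]
Step 2: P(v >= r) = (3 - 4/5)/3 = 11/15
Step 3: Expected revenue = r * P(v >= r) = 4/5 * 11/15
Step 4: Revenue = 44/75

44/75


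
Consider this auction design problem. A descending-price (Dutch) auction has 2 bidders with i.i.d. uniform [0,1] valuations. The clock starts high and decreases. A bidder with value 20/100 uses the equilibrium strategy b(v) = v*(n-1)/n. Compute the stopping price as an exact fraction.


Step 1: Dutch auctions are strategically equivalent to first-price auctions
Step 2: The equilibrium bid is b(v) = v*(n-1)/n
Step 3: b = 1/5 * 1/2
Step 4: b = 1/10

1/10


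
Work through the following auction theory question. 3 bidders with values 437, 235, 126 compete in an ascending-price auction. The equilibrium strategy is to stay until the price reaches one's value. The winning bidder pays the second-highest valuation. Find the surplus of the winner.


Step 1: Identify the highest value: 437
Step 2: Identify the second-highest value: 235
Step 3: The final price = second-highest value = 235
Step 4: Surplus = 437 - 235 = 202

202


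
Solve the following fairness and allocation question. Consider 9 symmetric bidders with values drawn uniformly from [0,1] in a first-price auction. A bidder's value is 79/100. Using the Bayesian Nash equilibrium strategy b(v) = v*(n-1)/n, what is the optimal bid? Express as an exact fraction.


Step 1: The symmetric BNE bidding function is b(v) = v * (n-1) / n
Step 2: Substitute v = 79/100 and n = 9
Step 3: b = 79/100 * 8/9
Step 4: b = 158/225

158/225


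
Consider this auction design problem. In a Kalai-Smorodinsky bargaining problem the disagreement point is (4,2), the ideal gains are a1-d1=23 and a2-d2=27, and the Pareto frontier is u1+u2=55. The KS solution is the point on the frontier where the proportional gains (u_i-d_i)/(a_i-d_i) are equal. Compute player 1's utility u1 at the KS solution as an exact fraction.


Step 1: At the KS point, (u1-d1)/r1 = (u2-d2)/r2 = t and u1+u2 = 55
Step 2: u1 = d1 + r1*t and u2 = d2 + r2*t, so (d1 + r1*t) + (d2 + r2*t) = 55
Step 3: t = (55 - 4 - 2)/(23 + 27) = 49/50
Step 4: u1 = d1 + r1*t = 4 + 23 * 49/50 = 1327/50
Step 5: (Check: u2 = d2 + r2*t = 1423/50; u1+u2 = 1327/50 + 1423/50 = 55, on the frontier.)

1327/50


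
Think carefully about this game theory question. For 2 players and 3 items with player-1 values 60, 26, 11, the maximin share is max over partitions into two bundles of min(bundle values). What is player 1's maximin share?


Step 1: Item values = 60, 26, 11
Step 2: Enumerate all 2-bundle partitions and take the smaller bundle:
  Partition 1: {60} vs {26,11} -> bundles 60, 37; min = 37
  Partition 2: {26} vs {60,11} -> bundles 26, 71; min = 26
  Partition 3: {11} vs {60,26} -> bundles 11, 86; min = 11
Step 3: MMS = max(37, 26, 11) = 37

37


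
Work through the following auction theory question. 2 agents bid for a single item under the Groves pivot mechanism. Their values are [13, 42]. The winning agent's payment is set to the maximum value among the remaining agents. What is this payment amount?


Step 1: The efficient winner is agent 1 with value 42
Step 2: Other agents' values: [13]
Step 3: Pivot payment = max(others) = 13
Step 4: The winner pays 13

13


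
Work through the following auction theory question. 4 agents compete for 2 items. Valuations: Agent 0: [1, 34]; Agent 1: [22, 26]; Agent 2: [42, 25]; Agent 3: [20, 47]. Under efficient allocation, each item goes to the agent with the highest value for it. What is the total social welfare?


Step 1: For each item, find the maximum value among all agents.
Step 2: Item 0 -> Agent 2 (value 42)
Step 3: Item 1 -> Agent 3 (value 47)
Step 4: Total welfare = 42 + 47 = 89

89


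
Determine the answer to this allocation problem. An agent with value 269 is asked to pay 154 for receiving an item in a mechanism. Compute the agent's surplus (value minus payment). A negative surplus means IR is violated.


Step 1: Surplus = value - payment = 269 - 154 = 115
Step 2: IR is satisfied (surplus >= 0)

115


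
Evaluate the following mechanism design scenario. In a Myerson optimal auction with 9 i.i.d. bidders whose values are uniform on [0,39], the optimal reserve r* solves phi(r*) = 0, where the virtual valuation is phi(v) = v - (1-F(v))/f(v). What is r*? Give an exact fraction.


Step 1: For U[0,39], F(v) = v/39 and f(v) = 1/39
Step 2: phi(v) = v - (1 - v/39)/(1/39) = v - (39 - v) = 2v - 39
Step 3: Set phi(r*) = 0: 2r* - 39 = 0
Step 4: r* = 39/2 (the number of bidders n = 9 does not enter)

39/2


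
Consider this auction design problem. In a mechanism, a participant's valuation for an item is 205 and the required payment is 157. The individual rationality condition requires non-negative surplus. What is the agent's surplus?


Step 1: Surplus = value - payment = 205 - 157 = 48
Step 2: IR is satisfied (surplus >= 0)

48


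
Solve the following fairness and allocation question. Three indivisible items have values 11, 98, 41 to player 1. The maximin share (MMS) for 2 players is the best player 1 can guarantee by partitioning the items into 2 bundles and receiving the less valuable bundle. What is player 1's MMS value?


Step 1: Item values = 11, 98, 41
Step 2: Enumerate all 2-bundle partitions and take the smaller bundle:
  Partition 1: {11} vs {98,41} -> bundles 11, 139; min = 11
  Partition 2: {98} vs {11,41} -> bundles 98, 52; min = 52
  Partition 3: {41} vs {11,98} -> bundles 41, 109; min = 41
Step 3: MMS = max(11, 52, 41) = 52

52


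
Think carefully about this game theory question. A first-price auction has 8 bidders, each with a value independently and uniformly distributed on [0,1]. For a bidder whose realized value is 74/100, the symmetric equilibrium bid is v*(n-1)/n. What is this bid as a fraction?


Step 1: The symmetric BNE bidding function is b(v) = v * (n-1) / n
Step 2: Substitute v = 37/50 and n = 8
Step 3: b = 37/50 * 7/8
Step 4: b = 259/400

259/400
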